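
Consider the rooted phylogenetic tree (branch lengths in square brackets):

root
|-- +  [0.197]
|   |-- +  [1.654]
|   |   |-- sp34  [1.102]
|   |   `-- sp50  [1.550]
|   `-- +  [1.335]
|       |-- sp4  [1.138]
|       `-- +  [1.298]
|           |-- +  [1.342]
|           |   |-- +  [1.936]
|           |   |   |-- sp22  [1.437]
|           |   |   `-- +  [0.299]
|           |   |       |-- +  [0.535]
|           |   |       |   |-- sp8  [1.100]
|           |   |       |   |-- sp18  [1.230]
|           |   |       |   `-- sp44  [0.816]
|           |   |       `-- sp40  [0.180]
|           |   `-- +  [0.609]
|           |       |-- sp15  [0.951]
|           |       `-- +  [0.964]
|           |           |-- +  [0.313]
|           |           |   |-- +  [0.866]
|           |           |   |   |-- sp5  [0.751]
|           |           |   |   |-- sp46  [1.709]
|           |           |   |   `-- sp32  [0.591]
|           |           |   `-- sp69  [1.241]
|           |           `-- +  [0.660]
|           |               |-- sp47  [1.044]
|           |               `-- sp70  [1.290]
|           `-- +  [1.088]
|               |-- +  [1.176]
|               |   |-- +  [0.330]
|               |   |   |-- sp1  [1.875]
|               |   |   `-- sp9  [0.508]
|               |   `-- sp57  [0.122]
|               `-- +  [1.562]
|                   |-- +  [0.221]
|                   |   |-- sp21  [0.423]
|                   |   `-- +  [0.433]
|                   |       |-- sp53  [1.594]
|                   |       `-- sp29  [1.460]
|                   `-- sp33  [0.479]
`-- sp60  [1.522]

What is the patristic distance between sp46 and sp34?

The path runs sp46 → … → MRCA → … → sp34; the MRCA is the node subtending ((sp34,sp50),(sp4,(((sp22,((sp8,sp18,sp44),sp40)),(sp15,(((sp5,sp46,sp32),sp69),(sp47,sp70)))),(((sp1,sp9),sp57),((sp21,(sp53,sp29)),sp33))))).
Branch lengths along that path: 1.709 + 0.866 + 0.313 + 0.964 + 0.609 + 1.342 + 1.298 + 1.335 + 1.654 + 1.102 = 11.192.

11.192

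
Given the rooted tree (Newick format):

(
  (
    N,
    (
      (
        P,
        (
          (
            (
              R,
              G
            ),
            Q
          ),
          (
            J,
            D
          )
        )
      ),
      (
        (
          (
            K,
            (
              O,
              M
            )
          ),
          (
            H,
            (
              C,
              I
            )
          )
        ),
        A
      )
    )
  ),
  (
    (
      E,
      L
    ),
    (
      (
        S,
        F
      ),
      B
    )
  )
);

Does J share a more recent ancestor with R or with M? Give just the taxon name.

The MRCA of J and R subtends (((R,G),Q),(J,D)) (5 taxa).
The MRCA of J and M subtends ((P,(((R,G),Q),(J,D))),(((K,(O,M)),(H,(C,I))),A)) (13 taxa).
The first is nested inside the second, so J shares a more recent common ancestor with R.

R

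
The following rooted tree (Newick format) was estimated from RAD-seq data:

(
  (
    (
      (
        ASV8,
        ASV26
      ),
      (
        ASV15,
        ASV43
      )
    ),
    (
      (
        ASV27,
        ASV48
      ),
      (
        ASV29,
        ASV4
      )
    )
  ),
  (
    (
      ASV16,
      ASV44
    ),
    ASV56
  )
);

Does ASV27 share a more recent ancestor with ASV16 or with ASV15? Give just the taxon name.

The MRCA of ASV27 and ASV15 subtends (((ASV8,ASV26),(ASV15,ASV43)),((ASV27,ASV48),(ASV29,ASV4))) (8 taxa).
The MRCA of ASV27 and ASV16 is the root, subtending the entire tree (11 taxa).
The first is nested inside the second, so ASV27 shares a more recent common ancestor with ASV15.

ASV15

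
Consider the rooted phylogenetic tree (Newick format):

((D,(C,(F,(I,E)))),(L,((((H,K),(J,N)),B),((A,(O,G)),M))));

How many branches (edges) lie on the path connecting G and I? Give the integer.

11

The MRCA of G and I is the root of the tree.
From G up to that node: 6 branches. From I up to the same node: 5 branches. Total: 6 + 5 = 11.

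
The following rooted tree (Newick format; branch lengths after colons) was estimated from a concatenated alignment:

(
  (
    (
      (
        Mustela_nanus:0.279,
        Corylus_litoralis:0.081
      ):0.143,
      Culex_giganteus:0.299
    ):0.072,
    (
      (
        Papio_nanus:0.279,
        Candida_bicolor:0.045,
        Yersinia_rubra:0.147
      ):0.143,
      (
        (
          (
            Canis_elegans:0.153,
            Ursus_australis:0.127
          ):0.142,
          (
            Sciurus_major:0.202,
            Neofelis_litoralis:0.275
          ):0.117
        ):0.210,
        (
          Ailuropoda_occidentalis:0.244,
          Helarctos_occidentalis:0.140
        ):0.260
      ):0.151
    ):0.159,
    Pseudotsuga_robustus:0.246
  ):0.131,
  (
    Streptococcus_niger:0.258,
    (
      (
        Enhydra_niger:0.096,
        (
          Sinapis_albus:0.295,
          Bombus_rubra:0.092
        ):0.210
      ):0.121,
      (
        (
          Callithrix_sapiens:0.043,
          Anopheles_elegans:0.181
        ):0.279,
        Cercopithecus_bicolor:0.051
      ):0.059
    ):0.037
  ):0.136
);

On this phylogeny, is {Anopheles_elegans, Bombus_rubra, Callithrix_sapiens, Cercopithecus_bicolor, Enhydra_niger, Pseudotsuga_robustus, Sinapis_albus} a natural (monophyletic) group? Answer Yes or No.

The MRCA of the listed taxa is the root, so the smallest clade containing them is the whole tree.
That clade also contains Ailuropoda_occidentalis, Candida_bicolor, Canis_elegans, Corylus_litoralis, Culex_giganteus, Helarctos_occidentalis, Mustela_nanus, Neofelis_litoralis, Papio_nanus, Sciurus_major, Streptococcus_niger, Ursus_australis, Yersinia_rubra, which are not in the proposed group, so the group is not monophyletic.

No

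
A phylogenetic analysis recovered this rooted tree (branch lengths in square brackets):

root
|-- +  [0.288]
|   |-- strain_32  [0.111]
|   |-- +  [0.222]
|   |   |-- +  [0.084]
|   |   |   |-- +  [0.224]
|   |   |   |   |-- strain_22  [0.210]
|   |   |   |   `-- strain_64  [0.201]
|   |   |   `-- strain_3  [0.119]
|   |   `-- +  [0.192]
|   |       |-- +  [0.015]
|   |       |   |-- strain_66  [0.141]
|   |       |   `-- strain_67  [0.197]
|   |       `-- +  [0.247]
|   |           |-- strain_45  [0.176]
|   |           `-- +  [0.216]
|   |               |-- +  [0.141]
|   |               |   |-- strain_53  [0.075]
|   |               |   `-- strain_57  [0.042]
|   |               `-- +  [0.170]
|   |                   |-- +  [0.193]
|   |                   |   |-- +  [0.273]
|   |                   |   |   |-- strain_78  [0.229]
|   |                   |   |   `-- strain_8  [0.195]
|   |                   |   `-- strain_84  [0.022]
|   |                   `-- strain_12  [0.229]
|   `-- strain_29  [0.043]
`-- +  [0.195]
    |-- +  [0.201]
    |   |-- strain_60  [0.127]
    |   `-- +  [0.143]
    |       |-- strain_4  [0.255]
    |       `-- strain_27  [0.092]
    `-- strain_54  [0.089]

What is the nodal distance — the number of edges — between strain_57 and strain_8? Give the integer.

6

The MRCA of strain_57 and strain_8 is the node subtending ((strain_53,strain_57),(((strain_78,strain_8),strain_84),strain_12)).
From strain_57 up to that node: 2 branches. From strain_8 up to the same node: 4 branches. Total: 2 + 4 = 6.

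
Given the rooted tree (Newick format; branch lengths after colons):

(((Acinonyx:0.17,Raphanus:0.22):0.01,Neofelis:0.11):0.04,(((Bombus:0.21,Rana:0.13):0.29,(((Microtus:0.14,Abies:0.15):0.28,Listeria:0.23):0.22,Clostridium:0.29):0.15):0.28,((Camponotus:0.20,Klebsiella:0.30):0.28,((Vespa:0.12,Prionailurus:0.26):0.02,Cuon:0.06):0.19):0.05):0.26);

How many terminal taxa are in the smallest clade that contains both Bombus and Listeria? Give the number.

The MRCA of Bombus and Listeria is the node subtending ((Bombus,Rana),(((Microtus,Abies),Listeria),Clostridium)).
That clade contains 6 terminal taxa: Abies, Bombus, Clostridium, Listeria, Microtus, Rana.

6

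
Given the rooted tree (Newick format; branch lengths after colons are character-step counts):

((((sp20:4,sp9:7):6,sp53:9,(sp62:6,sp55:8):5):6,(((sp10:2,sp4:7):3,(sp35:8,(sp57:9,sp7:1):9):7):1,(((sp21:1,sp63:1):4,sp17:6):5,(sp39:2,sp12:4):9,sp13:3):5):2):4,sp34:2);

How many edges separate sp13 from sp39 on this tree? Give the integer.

The MRCA of sp13 and sp39 is the node subtending (((sp21,sp63),sp17),(sp39,sp12),sp13).
From sp13 up to that node: 1 branch. From sp39 up to the same node: 2 branches. Total: 1 + 2 = 3.

3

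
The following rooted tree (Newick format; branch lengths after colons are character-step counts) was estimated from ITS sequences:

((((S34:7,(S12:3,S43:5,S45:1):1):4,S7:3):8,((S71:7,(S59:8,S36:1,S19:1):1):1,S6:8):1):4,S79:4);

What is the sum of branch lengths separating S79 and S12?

The path runs S79 → … → MRCA → … → S12; the MRCA is the root of the tree.
Branch lengths along that path: 4 + 4 + 8 + 4 + 1 + 3 = 24.

24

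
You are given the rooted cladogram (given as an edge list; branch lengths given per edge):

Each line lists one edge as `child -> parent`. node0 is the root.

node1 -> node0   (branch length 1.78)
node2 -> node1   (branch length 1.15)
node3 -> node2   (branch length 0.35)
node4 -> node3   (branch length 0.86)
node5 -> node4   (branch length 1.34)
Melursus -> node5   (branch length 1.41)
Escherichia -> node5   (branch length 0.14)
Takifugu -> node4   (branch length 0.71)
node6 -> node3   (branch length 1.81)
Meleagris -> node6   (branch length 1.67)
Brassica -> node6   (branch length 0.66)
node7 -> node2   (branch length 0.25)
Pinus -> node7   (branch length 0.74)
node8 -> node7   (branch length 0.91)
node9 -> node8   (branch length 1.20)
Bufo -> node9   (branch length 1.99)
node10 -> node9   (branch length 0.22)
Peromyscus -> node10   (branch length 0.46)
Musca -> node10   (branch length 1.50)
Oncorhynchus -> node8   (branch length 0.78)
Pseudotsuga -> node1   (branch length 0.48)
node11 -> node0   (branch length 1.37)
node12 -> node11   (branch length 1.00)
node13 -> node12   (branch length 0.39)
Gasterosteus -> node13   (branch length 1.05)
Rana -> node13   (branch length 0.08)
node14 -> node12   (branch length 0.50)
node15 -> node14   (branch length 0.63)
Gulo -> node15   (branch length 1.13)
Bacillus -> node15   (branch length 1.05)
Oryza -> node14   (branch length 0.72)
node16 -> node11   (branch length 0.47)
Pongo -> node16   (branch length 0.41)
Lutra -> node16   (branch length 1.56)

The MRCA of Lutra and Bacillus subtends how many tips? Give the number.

The MRCA of Lutra and Bacillus is the node subtending (((Gasterosteus,Rana),((Gulo,Bacillus),Oryza)),(Pongo,Lutra)).
That clade contains 7 terminal taxa: Bacillus, Gasterosteus, Gulo, Lutra, Oryza, Pongo, Rana.

7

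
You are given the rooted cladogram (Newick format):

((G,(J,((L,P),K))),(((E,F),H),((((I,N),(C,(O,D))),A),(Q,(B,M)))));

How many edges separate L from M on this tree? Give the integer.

10

The MRCA of L and M is the root of the tree.
From L up to that node: 5 branches. From M up to the same node: 5 branches. Total: 5 + 5 = 10.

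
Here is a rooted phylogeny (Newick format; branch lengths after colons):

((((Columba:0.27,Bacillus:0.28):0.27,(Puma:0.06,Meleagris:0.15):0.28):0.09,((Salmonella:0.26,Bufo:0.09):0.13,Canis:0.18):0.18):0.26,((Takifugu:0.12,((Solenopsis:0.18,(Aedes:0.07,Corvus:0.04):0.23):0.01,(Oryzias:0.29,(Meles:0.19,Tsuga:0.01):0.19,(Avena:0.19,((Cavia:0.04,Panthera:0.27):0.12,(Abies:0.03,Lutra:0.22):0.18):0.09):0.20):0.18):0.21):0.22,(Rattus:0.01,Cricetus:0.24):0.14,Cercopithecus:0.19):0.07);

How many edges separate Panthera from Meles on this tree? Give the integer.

6

The MRCA of Panthera and Meles is the node subtending (Oryzias,(Meles,Tsuga),(Avena,((Cavia,Panthera),(Abies,Lutra)))).
From Panthera up to that node: 4 branches. From Meles up to the same node: 2 branches. Total: 4 + 2 = 6.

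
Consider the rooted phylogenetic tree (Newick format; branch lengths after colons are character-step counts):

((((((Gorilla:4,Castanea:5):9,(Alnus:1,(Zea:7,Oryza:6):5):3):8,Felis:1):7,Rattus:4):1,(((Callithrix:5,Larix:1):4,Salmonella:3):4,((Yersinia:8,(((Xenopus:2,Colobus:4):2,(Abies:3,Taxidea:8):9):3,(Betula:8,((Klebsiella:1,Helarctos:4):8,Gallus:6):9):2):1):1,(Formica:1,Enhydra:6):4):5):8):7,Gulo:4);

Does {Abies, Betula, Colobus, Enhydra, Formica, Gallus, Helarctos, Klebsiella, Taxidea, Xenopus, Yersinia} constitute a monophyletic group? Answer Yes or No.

Yes

The most recent common ancestor of these taxa subtends ((Yersinia,(((Xenopus,Colobus),(Abies,Taxidea)),(Betula,((Klebsiella,Helarctos),Gallus)))),(Formica,Enhydra)).
That clade has exactly 11 tips — every listed taxon and nothing else — so the group is monophyletic.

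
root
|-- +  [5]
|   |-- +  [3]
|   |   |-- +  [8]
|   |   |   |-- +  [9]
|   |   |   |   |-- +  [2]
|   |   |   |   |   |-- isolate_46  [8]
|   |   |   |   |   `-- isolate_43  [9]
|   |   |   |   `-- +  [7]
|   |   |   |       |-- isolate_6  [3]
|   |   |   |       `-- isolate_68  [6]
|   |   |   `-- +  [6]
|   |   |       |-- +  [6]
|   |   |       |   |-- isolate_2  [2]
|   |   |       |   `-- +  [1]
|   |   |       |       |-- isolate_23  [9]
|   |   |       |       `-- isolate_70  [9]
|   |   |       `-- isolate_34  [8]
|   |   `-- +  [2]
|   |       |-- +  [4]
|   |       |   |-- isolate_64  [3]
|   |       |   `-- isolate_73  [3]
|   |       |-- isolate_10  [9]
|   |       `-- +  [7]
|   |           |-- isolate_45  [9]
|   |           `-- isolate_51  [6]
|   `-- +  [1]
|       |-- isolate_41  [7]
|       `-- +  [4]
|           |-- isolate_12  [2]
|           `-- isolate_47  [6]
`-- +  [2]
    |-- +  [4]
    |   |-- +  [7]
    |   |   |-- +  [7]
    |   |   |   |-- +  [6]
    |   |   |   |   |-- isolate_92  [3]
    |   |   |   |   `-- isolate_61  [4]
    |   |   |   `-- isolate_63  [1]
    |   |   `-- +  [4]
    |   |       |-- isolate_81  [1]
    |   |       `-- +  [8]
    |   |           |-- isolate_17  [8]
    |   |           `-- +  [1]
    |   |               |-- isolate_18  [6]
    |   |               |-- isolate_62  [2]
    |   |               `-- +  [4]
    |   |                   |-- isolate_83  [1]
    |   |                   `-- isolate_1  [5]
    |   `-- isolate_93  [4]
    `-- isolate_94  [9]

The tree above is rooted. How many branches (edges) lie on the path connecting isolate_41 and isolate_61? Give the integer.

The MRCA of isolate_41 and isolate_61 is the root of the tree.
From isolate_41 up to that node: 3 branches. From isolate_61 up to the same node: 6 branches. Total: 3 + 6 = 9.

9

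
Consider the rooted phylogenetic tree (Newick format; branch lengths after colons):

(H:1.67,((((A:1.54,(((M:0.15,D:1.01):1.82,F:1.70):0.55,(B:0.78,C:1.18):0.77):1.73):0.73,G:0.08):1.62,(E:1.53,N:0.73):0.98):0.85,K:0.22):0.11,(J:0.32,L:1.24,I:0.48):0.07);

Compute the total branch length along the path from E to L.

4.78

The path runs E → … → MRCA → … → L; the MRCA is the root of the tree.
Branch lengths along that path: 1.53 + 0.98 + 0.85 + 0.11 + 0.07 + 1.24 = 4.78.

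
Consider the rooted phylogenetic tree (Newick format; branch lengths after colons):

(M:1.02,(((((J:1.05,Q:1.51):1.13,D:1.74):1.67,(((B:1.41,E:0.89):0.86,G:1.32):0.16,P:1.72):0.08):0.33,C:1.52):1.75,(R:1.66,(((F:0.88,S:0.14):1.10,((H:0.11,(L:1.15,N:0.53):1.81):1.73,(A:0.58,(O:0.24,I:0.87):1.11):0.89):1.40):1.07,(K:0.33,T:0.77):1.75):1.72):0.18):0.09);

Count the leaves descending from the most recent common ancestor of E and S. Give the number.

19

The MRCA of E and S is the node subtending (((((J,Q),D),(((B,E),G),P)),C),(R,(((F,S),((H,(L,N)),(A,(O,I)))),(K,T)))).
That clade contains 19 terminal taxa: A, B, C, D, E, F, G, H, I, J, K, L, N, O, P, Q, R, S, T.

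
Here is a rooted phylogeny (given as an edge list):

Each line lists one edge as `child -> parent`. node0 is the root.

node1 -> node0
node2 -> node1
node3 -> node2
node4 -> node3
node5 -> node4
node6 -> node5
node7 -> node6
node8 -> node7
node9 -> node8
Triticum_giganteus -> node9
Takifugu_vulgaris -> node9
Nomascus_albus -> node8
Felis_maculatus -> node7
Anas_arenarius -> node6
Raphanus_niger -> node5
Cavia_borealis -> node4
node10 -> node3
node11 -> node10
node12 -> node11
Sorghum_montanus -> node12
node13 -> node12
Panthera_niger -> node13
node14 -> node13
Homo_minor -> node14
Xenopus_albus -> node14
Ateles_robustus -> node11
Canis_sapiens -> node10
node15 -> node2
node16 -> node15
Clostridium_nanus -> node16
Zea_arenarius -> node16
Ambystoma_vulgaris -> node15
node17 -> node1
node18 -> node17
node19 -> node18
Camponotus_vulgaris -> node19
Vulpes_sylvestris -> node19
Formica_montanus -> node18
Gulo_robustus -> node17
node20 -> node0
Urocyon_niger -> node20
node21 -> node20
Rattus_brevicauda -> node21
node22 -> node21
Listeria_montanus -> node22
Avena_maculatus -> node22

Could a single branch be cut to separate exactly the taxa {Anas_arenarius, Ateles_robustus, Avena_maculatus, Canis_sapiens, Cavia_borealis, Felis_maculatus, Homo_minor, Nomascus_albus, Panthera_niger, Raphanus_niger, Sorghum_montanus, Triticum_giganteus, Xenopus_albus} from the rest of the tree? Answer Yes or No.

No

The MRCA of the listed taxa is the root, so the smallest clade containing them is the whole tree.
That clade also contains Ambystoma_vulgaris, Camponotus_vulgaris, Clostridium_nanus, Formica_montanus, Gulo_robustus, Listeria_montanus, Rattus_brevicauda, Takifugu_vulgaris, Urocyon_niger, Vulpes_sylvestris, Zea_arenarius, which are not in the proposed group, so the group is not monophyletic.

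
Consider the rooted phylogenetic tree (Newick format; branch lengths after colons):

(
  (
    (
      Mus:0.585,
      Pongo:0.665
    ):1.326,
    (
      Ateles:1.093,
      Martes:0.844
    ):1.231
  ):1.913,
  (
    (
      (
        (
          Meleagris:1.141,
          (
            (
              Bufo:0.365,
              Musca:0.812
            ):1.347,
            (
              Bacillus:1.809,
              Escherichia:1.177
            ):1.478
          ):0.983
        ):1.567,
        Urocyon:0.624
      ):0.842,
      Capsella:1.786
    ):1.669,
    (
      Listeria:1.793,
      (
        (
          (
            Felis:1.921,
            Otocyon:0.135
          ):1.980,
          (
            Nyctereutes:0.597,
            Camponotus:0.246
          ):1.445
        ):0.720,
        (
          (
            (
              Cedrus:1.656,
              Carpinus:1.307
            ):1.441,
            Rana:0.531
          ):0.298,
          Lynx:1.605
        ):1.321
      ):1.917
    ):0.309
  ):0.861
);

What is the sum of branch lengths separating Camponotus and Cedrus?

The path runs Camponotus → … → MRCA → … → Cedrus; the MRCA is the node subtending (((Felis,Otocyon),(Nyctereutes,Camponotus)),(((Cedrus,Carpinus),Rana),Lynx)).
Branch lengths along that path: 0.246 + 1.445 + 0.720 + 1.321 + 0.298 + 1.441 + 1.656 = 7.127.

7.127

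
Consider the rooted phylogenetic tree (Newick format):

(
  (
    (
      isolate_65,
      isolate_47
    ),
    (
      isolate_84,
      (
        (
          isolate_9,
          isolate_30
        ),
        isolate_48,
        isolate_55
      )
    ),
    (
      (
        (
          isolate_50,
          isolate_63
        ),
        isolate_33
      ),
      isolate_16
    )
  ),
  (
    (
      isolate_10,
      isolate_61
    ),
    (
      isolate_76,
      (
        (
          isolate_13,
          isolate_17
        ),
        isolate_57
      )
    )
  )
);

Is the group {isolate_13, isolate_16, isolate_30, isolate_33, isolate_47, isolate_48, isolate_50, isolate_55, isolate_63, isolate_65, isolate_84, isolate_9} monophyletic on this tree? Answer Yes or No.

No

The MRCA of the listed taxa is the root, so the smallest clade containing them is the whole tree.
That clade also contains isolate_10, isolate_17, isolate_57, isolate_61, isolate_76, which are not in the proposed group, so the group is not monophyletic.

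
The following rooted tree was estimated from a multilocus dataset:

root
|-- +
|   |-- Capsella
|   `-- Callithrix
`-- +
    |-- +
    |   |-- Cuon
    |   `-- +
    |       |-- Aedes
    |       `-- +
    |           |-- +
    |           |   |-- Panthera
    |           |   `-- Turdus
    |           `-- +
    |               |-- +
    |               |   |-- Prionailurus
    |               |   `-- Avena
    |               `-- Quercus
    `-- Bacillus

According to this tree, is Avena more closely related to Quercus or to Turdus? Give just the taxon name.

The MRCA of Avena and Quercus subtends ((Prionailurus,Avena),Quercus) (3 taxa).
The MRCA of Avena and Turdus subtends ((Panthera,Turdus),((Prionailurus,Avena),Quercus)) (5 taxa).
The first is nested inside the second, so Avena shares a more recent common ancestor with Quercus.

Quercus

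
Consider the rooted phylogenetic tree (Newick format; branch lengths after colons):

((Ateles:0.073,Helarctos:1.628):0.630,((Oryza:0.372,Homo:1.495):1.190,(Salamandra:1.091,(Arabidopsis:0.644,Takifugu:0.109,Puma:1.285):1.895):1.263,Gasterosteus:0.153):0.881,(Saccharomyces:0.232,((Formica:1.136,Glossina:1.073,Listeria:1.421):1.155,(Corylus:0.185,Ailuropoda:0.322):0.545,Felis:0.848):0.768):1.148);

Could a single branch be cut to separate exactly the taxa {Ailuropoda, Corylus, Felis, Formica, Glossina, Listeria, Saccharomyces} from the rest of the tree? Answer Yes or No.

Yes

The most recent common ancestor of these taxa subtends (Saccharomyces,((Formica,Glossina,Listeria),(Corylus,Ailuropoda),Felis)).
That clade has exactly 7 tips — every listed taxon and nothing else — so the group is monophyletic.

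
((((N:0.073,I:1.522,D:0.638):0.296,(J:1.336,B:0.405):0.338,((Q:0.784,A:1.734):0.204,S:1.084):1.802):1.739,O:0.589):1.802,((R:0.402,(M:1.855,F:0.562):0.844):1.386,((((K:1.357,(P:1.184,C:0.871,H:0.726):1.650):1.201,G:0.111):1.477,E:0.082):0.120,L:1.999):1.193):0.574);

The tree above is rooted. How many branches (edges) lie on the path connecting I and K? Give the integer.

10

The MRCA of I and K is the root of the tree.
From I up to that node: 4 branches. From K up to the same node: 6 branches. Total: 4 + 6 = 10.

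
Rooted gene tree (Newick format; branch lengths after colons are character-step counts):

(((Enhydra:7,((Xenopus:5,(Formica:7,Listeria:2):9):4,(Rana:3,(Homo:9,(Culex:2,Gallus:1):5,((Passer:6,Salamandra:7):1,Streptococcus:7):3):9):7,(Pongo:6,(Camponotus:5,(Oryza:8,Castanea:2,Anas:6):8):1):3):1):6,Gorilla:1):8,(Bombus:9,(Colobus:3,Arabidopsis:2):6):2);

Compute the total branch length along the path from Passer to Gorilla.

The path runs Passer → … → MRCA → … → Gorilla; the MRCA is the node subtending ((Enhydra,((Xenopus,(Formica,Listeria)),(Rana,(Homo,(Culex,Gallus),((Passer,Salamandra),Streptococcus))),(Pongo,(Camponotus,(Oryza,Castanea,Anas))))),Gorilla).
Branch lengths along that path: 6 + 1 + 3 + 9 + 7 + 1 + 6 + 1 = 34.

34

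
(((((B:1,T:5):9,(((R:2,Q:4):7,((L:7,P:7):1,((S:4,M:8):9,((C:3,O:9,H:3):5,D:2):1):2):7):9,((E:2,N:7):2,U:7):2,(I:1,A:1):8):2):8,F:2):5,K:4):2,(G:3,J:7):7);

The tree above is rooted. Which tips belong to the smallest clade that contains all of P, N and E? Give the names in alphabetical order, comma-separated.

Tracing P: it sits inside (L,P).
Tracing N: it sits inside (E,N).
Tracing E: it sits inside (E,N).
The smallest clade enclosing all 3 is (((R,Q),((L,P),((S,M),((C,O,H),D)))),((E,N),U),(I,A)); the answer is its 15 terminal taxa in alphabetical order.

A, C, D, E, H, I, L, M, N, O, P, Q, R, S, U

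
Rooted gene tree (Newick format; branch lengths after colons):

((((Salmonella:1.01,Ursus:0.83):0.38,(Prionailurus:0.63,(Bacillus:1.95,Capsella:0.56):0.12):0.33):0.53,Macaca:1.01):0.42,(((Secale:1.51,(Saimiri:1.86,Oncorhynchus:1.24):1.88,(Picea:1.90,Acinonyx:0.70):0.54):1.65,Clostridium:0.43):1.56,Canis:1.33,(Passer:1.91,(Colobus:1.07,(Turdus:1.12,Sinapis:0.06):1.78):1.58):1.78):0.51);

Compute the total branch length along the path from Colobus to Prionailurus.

6.85

The path runs Colobus → … → MRCA → … → Prionailurus; the MRCA is the root of the tree.
Branch lengths along that path: 1.07 + 1.58 + 1.78 + 0.51 + 0.42 + 0.53 + 0.33 + 0.63 = 6.85.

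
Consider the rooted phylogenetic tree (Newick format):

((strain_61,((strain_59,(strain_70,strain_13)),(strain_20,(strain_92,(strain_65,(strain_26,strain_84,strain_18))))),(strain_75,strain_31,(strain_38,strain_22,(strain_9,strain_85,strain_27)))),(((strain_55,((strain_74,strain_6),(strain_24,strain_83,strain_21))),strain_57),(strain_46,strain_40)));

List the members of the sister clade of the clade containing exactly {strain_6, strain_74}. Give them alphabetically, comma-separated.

strain_21, strain_24, strain_83

The clade containing exactly {strain_6, strain_74} attaches to the tree at the node subtending ((strain_74,strain_6),(strain_24,strain_83,strain_21)).
The other lineage descending from that same node — the sister group — is (strain_24,strain_83,strain_21); its 3 tips in alphabetical order are the answer.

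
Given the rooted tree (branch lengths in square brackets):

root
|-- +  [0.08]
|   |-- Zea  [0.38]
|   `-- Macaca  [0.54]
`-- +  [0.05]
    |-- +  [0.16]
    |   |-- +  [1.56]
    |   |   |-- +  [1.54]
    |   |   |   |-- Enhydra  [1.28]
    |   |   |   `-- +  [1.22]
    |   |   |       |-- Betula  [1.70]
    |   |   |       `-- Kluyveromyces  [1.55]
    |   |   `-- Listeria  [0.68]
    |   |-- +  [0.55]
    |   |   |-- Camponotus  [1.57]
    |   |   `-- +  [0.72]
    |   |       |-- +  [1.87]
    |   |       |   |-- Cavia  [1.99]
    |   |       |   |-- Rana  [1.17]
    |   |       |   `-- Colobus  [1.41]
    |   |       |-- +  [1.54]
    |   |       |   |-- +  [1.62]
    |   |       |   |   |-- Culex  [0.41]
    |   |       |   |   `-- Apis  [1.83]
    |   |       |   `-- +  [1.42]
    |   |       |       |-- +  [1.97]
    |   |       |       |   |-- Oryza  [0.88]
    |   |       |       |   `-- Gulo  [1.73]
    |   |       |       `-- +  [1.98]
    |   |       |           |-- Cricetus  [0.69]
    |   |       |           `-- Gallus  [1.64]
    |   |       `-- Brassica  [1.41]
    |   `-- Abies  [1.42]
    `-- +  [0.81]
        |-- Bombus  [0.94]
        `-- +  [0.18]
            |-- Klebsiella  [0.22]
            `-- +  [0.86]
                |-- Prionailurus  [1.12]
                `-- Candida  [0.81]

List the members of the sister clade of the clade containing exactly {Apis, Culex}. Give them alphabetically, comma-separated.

The clade containing exactly {Apis, Culex} attaches to the tree at the node subtending ((Culex,Apis),((Oryza,Gulo),(Cricetus,Gallus))).
The other lineage descending from that same node — the sister group — is ((Oryza,Gulo),(Cricetus,Gallus)); its 4 tips in alphabetical order are the answer.

Cricetus, Gallus, Gulo, Oryza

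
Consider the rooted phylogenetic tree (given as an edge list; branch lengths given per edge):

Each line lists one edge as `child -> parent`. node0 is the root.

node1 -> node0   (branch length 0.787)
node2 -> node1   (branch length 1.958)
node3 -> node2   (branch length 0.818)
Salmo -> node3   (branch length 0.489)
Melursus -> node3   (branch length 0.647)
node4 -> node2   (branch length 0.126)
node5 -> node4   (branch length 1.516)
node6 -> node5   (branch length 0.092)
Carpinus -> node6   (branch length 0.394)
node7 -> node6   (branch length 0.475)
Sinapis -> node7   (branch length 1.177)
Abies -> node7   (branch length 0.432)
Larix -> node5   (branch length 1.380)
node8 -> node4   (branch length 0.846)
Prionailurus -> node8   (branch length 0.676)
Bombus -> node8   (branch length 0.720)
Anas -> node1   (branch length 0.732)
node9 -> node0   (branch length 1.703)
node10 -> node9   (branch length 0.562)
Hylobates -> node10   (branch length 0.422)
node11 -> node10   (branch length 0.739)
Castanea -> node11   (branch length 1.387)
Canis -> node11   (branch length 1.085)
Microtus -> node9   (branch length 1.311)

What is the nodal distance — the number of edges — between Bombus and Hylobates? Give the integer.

8

The MRCA of Bombus and Hylobates is the root of the tree.
From Bombus up to that node: 5 branches. From Hylobates up to the same node: 3 branches. Total: 5 + 3 = 8.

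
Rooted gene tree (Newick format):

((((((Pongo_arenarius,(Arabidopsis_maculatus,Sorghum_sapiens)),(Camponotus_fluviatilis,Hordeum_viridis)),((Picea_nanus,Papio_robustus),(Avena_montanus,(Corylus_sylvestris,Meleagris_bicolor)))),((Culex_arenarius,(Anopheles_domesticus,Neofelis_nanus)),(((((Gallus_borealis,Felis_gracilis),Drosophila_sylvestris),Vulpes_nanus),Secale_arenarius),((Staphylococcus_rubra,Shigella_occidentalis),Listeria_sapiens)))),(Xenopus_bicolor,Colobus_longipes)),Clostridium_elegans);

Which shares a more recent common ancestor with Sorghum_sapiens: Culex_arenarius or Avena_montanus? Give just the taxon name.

Avena_montanus

The MRCA of Sorghum_sapiens and Avena_montanus subtends (((Pongo_arenarius,(Arabidopsis_maculatus,Sorghum_sapiens)),(Camponotus_fluviatilis,Hordeum_viridis)),((Picea_nanus,Papio_robustus),(Avena_montanus,(Corylus_sylvestris,Meleagris_bicolor)))) (10 taxa).
The MRCA of Sorghum_sapiens and Culex_arenarius subtends ((((Pongo_arenarius,(Arabidopsis_maculatus,Sorghum_sapiens)),(Camponotus_fluviatilis,Hordeum_viridis)),((Picea_nanus,Papio_robustus),(Avena_montanus,(Corylus_sylvestris,Meleagris_bicolor)))),((Culex_arenarius,(Anopheles_domesticus,Neofelis_nanus)),(((((Gallus_borealis,Felis_gracilis),Drosophila_sylvestris),Vulpes_nanus),Secale_arenarius),((Staphylococcus_rubra,Shigella_occidentalis),Listeria_sapiens)))) (21 taxa).
The first is nested inside the second, so Sorghum_sapiens shares a more recent common ancestor with Avena_montanus.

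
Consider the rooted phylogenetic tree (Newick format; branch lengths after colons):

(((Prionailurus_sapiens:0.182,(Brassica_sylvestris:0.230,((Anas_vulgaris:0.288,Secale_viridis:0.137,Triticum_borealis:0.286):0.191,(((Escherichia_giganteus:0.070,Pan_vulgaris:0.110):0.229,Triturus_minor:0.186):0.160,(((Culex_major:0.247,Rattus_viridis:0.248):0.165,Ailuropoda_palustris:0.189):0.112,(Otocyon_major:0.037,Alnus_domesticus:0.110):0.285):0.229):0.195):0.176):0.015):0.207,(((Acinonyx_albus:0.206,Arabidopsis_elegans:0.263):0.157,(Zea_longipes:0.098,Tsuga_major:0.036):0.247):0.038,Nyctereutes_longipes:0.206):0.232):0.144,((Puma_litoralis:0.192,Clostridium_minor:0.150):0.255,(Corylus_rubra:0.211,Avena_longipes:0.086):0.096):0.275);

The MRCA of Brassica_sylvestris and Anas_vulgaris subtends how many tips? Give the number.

The MRCA of Brassica_sylvestris and Anas_vulgaris is the node subtending (Brassica_sylvestris,((Anas_vulgaris,Secale_viridis,Triticum_borealis),(((Escherichia_giganteus,Pan_vulgaris),Triturus_minor),(((Culex_major,Rattus_viridis),Ailuropoda_palustris),(Otocyon_major,Alnus_domesticus))))).
That clade contains 12 terminal taxa: Ailuropoda_palustris, Alnus_domesticus, Anas_vulgaris, Brassica_sylvestris, Culex_major, Escherichia_giganteus, Otocyon_major, Pan_vulgaris, Rattus_viridis, Secale_viridis, Triticum_borealis, Triturus_minor.

12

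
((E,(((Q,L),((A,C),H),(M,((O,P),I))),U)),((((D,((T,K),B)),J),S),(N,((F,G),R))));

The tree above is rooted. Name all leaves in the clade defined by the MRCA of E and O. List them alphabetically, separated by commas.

A, C, E, H, I, L, M, O, P, Q, U

Tracing E: it sits inside (E,(((Q,L),((A,C),H),(M,((O,P),I))),U)).
Tracing O: it sits inside (O,P).
The smallest clade enclosing both is (E,(((Q,L),((A,C),H),(M,((O,P),I))),U)); the answer is its 11 terminal taxa in alphabetical order.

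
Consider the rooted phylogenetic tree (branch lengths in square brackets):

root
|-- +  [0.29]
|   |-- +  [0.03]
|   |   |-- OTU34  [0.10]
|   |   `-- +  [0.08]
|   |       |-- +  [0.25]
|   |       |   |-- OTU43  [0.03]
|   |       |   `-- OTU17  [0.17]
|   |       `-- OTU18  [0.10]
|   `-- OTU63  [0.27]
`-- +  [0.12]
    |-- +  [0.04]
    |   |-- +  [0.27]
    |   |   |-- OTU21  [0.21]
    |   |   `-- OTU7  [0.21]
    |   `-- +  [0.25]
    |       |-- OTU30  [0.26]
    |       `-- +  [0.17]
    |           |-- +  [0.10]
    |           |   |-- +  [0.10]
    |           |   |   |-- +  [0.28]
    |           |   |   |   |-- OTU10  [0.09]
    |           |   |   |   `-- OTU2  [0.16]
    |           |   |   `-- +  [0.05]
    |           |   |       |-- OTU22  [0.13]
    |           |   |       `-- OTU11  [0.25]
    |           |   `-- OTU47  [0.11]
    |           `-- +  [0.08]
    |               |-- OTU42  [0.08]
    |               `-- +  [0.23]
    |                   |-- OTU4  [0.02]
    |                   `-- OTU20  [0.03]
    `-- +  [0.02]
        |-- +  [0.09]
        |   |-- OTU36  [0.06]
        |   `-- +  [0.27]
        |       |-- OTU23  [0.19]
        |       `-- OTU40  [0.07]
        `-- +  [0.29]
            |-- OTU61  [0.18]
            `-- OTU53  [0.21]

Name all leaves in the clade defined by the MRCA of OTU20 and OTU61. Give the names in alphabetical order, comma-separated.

Tracing OTU20: it sits inside (OTU4,OTU20).
Tracing OTU61: it sits inside (OTU61,OTU53).
The smallest clade enclosing both is (((OTU21,OTU7),(OTU30,((((OTU10,OTU2),(OTU22,OTU11)),OTU47),(OTU42,(OTU4,OTU20))))),((OTU36,(OTU23,OTU40)),(OTU61,OTU53))); the answer is its 16 terminal taxa in alphabetical order.

OTU10, OTU11, OTU2, OTU20, OTU21, OTU22, OTU23, OTU30, OTU36, OTU4, OTU40, OTU42, OTU47, OTU53, OTU61, OTU7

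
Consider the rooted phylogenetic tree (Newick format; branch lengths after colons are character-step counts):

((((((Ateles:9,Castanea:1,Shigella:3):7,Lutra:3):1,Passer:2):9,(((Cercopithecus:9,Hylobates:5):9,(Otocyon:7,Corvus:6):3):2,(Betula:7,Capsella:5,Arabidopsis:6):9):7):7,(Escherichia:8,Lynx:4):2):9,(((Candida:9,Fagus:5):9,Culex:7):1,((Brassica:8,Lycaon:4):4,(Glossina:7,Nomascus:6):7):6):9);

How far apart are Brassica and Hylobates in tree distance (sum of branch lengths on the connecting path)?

66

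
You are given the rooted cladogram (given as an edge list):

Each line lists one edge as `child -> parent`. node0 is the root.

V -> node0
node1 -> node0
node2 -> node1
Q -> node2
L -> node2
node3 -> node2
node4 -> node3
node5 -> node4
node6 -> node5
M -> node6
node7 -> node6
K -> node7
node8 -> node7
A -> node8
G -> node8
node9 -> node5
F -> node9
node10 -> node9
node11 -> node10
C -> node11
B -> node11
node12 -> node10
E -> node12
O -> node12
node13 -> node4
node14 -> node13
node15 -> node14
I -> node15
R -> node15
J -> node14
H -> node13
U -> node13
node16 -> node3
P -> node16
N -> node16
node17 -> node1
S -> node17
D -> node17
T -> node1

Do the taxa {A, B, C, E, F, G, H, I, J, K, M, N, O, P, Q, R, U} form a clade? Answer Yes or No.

The MRCA of the listed taxa subtends (Q,L,((((M,(K,(A,G))),(F,((C,B),(E,O)))),(((I,R),J),H,U)),(P,N))).
That clade also contains L, which is not in the proposed group, so the group is not monophyletic.

No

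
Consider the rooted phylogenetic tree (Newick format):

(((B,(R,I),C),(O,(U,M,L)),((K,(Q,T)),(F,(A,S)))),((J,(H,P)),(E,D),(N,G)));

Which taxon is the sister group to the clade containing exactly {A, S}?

F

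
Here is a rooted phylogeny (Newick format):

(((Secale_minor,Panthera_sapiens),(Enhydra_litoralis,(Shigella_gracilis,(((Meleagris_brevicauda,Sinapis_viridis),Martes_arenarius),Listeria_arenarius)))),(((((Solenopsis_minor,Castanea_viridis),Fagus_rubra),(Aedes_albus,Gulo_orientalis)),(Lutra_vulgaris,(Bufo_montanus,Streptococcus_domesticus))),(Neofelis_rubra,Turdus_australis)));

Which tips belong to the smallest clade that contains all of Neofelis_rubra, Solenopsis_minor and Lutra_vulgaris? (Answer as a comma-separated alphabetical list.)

Tracing Neofelis_rubra: it sits inside (Neofelis_rubra,Turdus_australis).
Tracing Solenopsis_minor: it sits inside (Solenopsis_minor,Castanea_viridis).
Tracing Lutra_vulgaris: it sits inside (Lutra_vulgaris,(Bufo_montanus,Streptococcus_domesticus)).
The smallest clade enclosing all 3 is (((((Solenopsis_minor,Castanea_viridis),Fagus_rubra),(Aedes_albus,Gulo_orientalis)),(Lutra_vulgaris,(Bufo_montanus,Streptococcus_domesticus))),(Neofelis_rubra,Turdus_australis)); the answer is its 10 terminal taxa in alphabetical order.

Aedes_albus, Bufo_montanus, Castanea_viridis, Fagus_rubra, Gulo_orientalis, Lutra_vulgaris, Neofelis_rubra, Solenopsis_minor, Streptococcus_domesticus, Turdus_australis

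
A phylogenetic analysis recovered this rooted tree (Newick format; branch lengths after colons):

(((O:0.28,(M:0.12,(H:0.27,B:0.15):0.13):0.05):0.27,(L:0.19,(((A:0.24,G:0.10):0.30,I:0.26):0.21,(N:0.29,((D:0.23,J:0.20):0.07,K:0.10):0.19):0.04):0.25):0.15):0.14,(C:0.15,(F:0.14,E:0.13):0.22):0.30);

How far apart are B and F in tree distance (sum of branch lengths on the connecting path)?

The path runs B → … → MRCA → … → F; the MRCA is the root of the tree.
Branch lengths along that path: 0.15 + 0.13 + 0.05 + 0.27 + 0.14 + 0.30 + 0.22 + 0.14 = 1.40.

1.40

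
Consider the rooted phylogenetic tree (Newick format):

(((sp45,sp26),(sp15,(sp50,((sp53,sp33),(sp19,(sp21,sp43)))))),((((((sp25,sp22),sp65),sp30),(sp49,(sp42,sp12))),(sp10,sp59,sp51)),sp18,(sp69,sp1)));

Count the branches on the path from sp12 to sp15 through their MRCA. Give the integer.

9

The MRCA of sp12 and sp15 is the root of the tree.
From sp12 up to that node: 6 branches. From sp15 up to the same node: 3 branches. Total: 6 + 3 = 9.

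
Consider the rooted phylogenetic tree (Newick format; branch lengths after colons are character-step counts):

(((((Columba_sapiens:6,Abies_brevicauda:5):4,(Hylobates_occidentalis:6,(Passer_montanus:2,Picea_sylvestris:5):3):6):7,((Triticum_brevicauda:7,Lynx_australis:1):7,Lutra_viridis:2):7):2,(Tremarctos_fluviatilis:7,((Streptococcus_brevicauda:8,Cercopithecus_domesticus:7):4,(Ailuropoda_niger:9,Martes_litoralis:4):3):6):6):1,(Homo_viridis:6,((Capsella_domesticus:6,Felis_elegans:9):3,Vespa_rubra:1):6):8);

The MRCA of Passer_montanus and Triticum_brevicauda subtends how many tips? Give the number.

8

The MRCA of Passer_montanus and Triticum_brevicauda is the node subtending (((Columba_sapiens,Abies_brevicauda),(Hylobates_occidentalis,(Passer_montanus,Picea_sylvestris))),((Triticum_brevicauda,Lynx_australis),Lutra_viridis)).
That clade contains 8 terminal taxa: Abies_brevicauda, Columba_sapiens, Hylobates_occidentalis, Lutra_viridis, Lynx_australis, Passer_montanus, Picea_sylvestris, Triticum_brevicauda.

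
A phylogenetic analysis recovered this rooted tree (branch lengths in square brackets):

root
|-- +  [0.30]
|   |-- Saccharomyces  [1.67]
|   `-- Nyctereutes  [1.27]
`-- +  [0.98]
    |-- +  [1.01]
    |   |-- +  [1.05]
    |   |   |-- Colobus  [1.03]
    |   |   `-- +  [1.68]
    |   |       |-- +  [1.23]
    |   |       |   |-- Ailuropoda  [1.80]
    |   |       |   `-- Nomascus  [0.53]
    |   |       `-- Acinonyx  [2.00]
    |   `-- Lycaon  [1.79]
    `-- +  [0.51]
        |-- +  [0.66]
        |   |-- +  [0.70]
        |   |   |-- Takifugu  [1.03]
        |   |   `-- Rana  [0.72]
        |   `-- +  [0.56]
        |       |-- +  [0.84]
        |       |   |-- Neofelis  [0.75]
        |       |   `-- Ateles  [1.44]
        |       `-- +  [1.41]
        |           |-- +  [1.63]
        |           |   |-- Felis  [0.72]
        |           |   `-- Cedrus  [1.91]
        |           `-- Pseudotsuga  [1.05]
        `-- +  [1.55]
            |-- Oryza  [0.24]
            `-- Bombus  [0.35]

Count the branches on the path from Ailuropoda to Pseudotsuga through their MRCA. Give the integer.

10

The MRCA of Ailuropoda and Pseudotsuga is the node subtending (((Colobus,((Ailuropoda,Nomascus),Acinonyx)),Lycaon),(((Takifugu,Rana),((Neofelis,Ateles),((Felis,Cedrus),Pseudotsuga))),(Oryza,Bombus))).
From Ailuropoda up to that node: 5 branches. From Pseudotsuga up to the same node: 5 branches. Total: 5 + 5 = 10.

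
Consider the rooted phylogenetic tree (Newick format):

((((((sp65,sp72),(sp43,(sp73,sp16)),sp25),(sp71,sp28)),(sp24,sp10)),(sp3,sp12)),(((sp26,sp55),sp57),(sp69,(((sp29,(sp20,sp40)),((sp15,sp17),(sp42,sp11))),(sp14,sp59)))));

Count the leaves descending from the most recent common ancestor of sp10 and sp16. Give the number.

The MRCA of sp10 and sp16 is the node subtending ((((sp65,sp72),(sp43,(sp73,sp16)),sp25),(sp71,sp28)),(sp24,sp10)).
That clade contains 10 terminal taxa: sp10, sp16, sp24, sp25, sp28, sp43, sp65, sp71, sp72, sp73.

10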